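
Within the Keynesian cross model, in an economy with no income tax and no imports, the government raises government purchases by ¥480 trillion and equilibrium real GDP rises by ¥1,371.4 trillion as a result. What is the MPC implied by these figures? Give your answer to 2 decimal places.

Implied spending multiplier k = ΔY/ΔG = 1,371.4/480 ≈ 2.8571.
Since k = 1/(1 − MPC), MPC = 1 − 1/k = 1 − ΔG/ΔY = 1 − 480/1,371.4 ≈ 0.65.

0.65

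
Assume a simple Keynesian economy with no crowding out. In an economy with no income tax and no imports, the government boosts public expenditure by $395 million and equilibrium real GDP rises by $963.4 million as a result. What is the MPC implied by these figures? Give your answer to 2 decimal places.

0.59

Implied spending multiplier k = ΔY/ΔG = 963.4/395 ≈ 2.439.
Since k = 1/(1 − MPC), MPC = 1 − 1/k = 1 − ΔG/ΔY = 1 − 395/963.4 ≈ 0.59.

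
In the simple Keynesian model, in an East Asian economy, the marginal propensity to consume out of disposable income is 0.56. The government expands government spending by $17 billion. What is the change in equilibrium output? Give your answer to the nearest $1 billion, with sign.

+$39 billion

Expenditure multiplier = 1/(1 − MPC) = 1/(1 − 0.56) = 1/0.44 ≈ 2.273.
ΔY = k × ΔG = (+$17 billion) / 0.44 ≈ +$39 billion.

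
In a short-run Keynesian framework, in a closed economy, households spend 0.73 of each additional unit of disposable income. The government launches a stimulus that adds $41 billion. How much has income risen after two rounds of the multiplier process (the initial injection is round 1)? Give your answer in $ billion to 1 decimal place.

$70.9 billion

Round 1 adds ΔG = $41 billion; each later round is MPC = 0.73 times the previous.
After 2 rounds: 41 + 29.93 = ΔG·(1 − c^2)/(1 − c) = 41 × (1 − 0.5329)/0.27 ≈ $70.9 billion.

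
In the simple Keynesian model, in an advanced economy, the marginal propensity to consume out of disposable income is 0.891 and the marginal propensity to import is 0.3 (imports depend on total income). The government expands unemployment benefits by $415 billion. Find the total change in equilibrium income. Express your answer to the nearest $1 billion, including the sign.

The transfer change shifts disposable income by +$415 billion, so first-round consumption changes by c·ΔTR = 0.891 × (+$415 billion) = +$369.765 billion.
Expenditure multiplier = 1/(1 − c + m) = 1/(1 − 0.891 + 0.3) = 1/0.409 ≈ 2.445.
The transfer multiplier is c × k ≈ 2.178, so ΔY = k × (c·ΔTR) = (+$369.765 billion) / 0.409 ≈ +$904 billion.

+$904 billion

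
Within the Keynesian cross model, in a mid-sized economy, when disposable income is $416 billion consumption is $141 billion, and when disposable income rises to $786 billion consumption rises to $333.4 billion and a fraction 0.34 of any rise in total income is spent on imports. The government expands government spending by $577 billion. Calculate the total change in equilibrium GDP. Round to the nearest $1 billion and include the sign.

+$704 billion

MPC = ΔC/ΔYd = (333.4 − 141)/(786 − 416) = 192.4/370 = 0.52.
Government-spending multiplier = 1/(1 − c + m) = 1/(1 − 0.52 + 0.34) = 1/0.82 ≈ 1.22.
ΔY = k × ΔG = (+$577 billion) / 0.82 ≈ +$704 billion.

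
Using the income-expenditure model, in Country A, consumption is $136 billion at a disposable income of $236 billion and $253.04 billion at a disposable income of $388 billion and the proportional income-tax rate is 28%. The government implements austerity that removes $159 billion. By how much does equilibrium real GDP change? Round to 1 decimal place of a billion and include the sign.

−$356.8 billion

MPC = ΔC/ΔYd = (253.04 − 136)/(388 − 236) = 117.04/152 = 0.77.
Spending multiplier = 1/(1 − c(1−t)) = 1/(1 − 0.77×0.72) = 1/0.4456 ≈ 2.244.
ΔY = k × ΔG = (−$159 billion) / 0.4456 ≈ −$356.8 billion.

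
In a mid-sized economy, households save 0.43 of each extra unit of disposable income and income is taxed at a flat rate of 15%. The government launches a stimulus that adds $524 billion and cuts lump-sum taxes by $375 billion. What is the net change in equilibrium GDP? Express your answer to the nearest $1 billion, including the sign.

+$1,431 billion

MPC = 1 − MPS = 1 − 0.43 = 0.57.
Expenditure multiplier = 1/(1 − c(1−t)) = 1/(1 − 0.57×0.85) = 1/0.5155 ≈ 1.94.
ΔG contributes k·ΔG = (+$524 billion) / 0.5155 ≈ +$1,016.5 billion.
ΔT of −$375 billion changes first-round spending by −c·ΔT = +$213.75 billion, contributing k·(−c·ΔT) = (+$213.75 billion) / 0.5155 ≈ +$414.6 billion.
Net ΔY = k(ΔG − c·ΔT) = (+$737.75 billion) / 0.5155 ≈ +$1,431 billion.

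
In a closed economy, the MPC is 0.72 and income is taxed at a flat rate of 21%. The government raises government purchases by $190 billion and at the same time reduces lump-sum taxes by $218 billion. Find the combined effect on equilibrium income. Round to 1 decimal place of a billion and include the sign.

+$804.6 billion

Expenditure multiplier = 1/(1 − c(1−t)) = 1/(1 − 0.72×0.79) = 1/0.4312 ≈ 2.319.
ΔG contributes k·ΔG = (+$190 billion) / 0.4312 ≈ +$440.6 billion.
ΔT of −$218 billion changes first-round spending by −c·ΔT = +$156.96 billion, contributing k·(−c·ΔT) = (+$156.96 billion) / 0.4312 ≈ +$364 billion.
Net ΔY = k(ΔG − c·ΔT) = (+$346.96 billion) / 0.4312 ≈ +$804.6 billion.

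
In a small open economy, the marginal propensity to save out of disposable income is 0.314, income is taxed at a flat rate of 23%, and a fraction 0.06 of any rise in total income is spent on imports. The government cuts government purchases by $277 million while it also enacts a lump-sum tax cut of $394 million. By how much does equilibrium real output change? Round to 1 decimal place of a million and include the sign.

−$12.6 million

MPC = 1 − MPS = 1 − 0.314 = 0.686.
Expenditure multiplier = 1/(1 − c(1−t) + m) = 1/(1 − 0.686×0.77 + 0.06) = 1/0.53178 ≈ 1.88.
ΔG contributes k·ΔG = (−$277 million) / 0.53178 ≈ −$520.9 million.
ΔT of −$394 million changes first-round spending by −c·ΔT = +$270.284 million, contributing k·(−c·ΔT) = (+$270.284 million) / 0.53178 ≈ +$508.3 million.
Net ΔY = k(ΔG − c·ΔT) = (−$6.716 million) / 0.53178 ≈ −$12.6 million.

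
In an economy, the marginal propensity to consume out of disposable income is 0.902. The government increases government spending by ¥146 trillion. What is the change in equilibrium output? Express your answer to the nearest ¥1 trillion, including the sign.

Expenditure multiplier = 1/(1 − MPC) = 1/(1 − 0.902) = 1/0.098 ≈ 10.204.
ΔY = k × ΔG = (+¥146 trillion) / 0.098 ≈ +¥1,490 trillion.

+¥1,490 trillion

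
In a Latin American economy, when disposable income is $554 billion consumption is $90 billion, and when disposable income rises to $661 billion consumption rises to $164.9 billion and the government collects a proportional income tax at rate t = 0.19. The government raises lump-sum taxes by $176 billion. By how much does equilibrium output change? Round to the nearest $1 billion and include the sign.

−$285 billion

MPC = ΔC/ΔYd = (164.9 − 90)/(661 − 554) = 74.9/107 = 0.7.
A lump-sum tax change of +$176 billion shifts disposable income by −$176 billion; first-round consumption changes by −c × ΔT = −0.7 × (+$176 billion) = −$123.2 billion.
Expenditure multiplier = 1/(1 − c(1−t)) = 1/(1 − 0.7×0.81) = 1/0.433 ≈ 2.309.
The tax multiplier is −c × k ≈ −1.617, so ΔY = k × (−c·ΔT) = (−$123.2 billion) / 0.433 ≈ −$285 billion.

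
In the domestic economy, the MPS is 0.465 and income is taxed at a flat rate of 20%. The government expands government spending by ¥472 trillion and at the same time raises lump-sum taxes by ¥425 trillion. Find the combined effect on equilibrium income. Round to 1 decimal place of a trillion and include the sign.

MPC = 1 − MPS = 1 − 0.465 = 0.535.
Expenditure multiplier = 1/(1 − c(1−t)) = 1/(1 − 0.535×0.8) = 1/0.572 ≈ 1.748.
ΔG contributes k·ΔG = (+¥472 trillion) / 0.572 ≈ +¥825.2 trillion.
ΔT of +¥425 trillion changes first-round spending by −c·ΔT = −¥227.375 trillion, contributing k·(−c·ΔT) = (−¥227.375 trillion) / 0.572 ≈ −¥397.5 trillion.
Net ΔY = k(ΔG − c·ΔT) = (+¥244.625 trillion) / 0.572 ≈ +¥427.7 trillion.

+¥427.7 trillion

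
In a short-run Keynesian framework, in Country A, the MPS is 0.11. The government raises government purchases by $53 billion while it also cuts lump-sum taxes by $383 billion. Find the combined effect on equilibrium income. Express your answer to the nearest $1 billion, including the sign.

MPC = 1 − MPS = 1 − 0.11 = 0.89.
Expenditure multiplier = 1/(1 − MPC) = 1/(1 − 0.89) = 1/0.11 ≈ 9.091.
ΔG contributes k·ΔG = (+$53 billion) / 0.11 ≈ +$481.8 billion.
ΔT of −$383 billion changes first-round spending by −c·ΔT = +$340.87 billion, contributing k·(−c·ΔT) = (+$340.87 billion) / 0.11 ≈ +$3,098.8 billion.
Net ΔY = k(ΔG − c·ΔT) = (+$393.87 billion) / 0.11 ≈ +$3,581 billion.

+$3,581 billion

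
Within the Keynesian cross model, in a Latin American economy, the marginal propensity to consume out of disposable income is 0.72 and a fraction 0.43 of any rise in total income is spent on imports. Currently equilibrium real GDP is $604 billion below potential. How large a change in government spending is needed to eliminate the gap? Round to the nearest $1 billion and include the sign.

Spending multiplier = 1/(1 − c + m) = 1/(1 − 0.72 + 0.43) = 1/0.71 ≈ 1.408.
Need ΔY = +$604 billion, so ΔG = ΔY/k = (+$604 billion) × 0.71 ≈ +$429 billion.
The government should increase government spending by $429 billion.

+$429 billion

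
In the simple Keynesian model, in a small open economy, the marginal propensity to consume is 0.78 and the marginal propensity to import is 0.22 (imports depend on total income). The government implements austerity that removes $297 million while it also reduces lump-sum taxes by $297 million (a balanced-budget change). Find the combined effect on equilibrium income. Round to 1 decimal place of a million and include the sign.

Expenditure multiplier = 1/(1 − c + m) = 1/(1 − 0.78 + 0.22) = 1/0.44 ≈ 2.273.
ΔG contributes k·ΔG = (−$297 million) / 0.44 = −$675 million.
ΔT of −$297 million changes first-round spending by −c·ΔT = +$231.66 million, contributing k·(−c·ΔT) = (+$231.66 million) / 0.44 = +$526.5 million.
Net ΔY = k(ΔG − c·ΔT) = (−$65.34 million) / 0.44 = −$148.5 million.

−$148.5 million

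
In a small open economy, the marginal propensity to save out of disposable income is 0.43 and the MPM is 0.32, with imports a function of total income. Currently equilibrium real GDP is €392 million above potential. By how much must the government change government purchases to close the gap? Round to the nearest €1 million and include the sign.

MPC = 1 − MPS = 1 − 0.43 = 0.57.
Spending multiplier = 1/(1 − c + m) = 1/(1 − 0.57 + 0.32) = 1/0.75 ≈ 1.333.
Need ΔY = −€392 million, so ΔG = ΔY/k = (−€392 million) × 0.75 = −€294 million.
The government should cut government purchases by €294 million.

−€294 million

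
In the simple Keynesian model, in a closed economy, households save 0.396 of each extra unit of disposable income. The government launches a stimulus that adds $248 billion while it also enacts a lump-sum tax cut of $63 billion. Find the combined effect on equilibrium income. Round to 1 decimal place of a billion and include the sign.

MPC = 1 − MPS = 1 − 0.396 = 0.604.
Expenditure multiplier = 1/(1 − MPC) = 1/(1 − 0.604) = 1/0.396 ≈ 2.525.
ΔG contributes k·ΔG = (+$248 billion) / 0.396 ≈ +$626.3 billion.
ΔT of −$63 billion changes first-round spending by −c·ΔT = +$38.052 billion, contributing k·(−c·ΔT) = (+$38.052 billion) / 0.396 ≈ +$96.1 billion.
Net ΔY = k(ΔG − c·ΔT) = (+$286.052 billion) / 0.396 ≈ +$722.4 billion.

+$722.4 billion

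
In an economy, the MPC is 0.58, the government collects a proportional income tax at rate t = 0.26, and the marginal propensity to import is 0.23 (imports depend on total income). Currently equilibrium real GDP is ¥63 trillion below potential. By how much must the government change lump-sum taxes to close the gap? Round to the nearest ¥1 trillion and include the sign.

Spending multiplier = 1/(1 − c(1−t) + m) = 1/(1 − 0.58×0.74 + 0.23) = 1/0.8008 ≈ 1.249.
Tax multiplier = −c·k = −0.58/0.8008 ≈ −0.724. Need ΔY = +¥63 trillion, so ΔT = ΔY/(−c·k) = −(+¥63 trillion) × 0.8008 / 0.58 ≈ −¥87 trillion.
The government should cut lump-sum taxes by ¥87 trillion.

−¥87 trillion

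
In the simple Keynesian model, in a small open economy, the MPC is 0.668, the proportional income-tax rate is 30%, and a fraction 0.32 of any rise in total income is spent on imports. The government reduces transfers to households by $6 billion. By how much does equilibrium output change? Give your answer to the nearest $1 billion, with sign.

−$5 billion

The transfer change shifts disposable income by −$6 billion, so first-round consumption changes by c·ΔTR = 0.668 × (−$6 billion) = −$4.008 billion.
Expenditure multiplier = 1/(1 − c(1−t) + m) = 1/(1 − 0.668×0.7 + 0.32) = 1/0.8524 ≈ 1.173.
The transfer multiplier is c × k ≈ 0.784, so ΔY = k × (c·ΔTR) = (−$4.008 billion) / 0.8524 ≈ −$5 billion.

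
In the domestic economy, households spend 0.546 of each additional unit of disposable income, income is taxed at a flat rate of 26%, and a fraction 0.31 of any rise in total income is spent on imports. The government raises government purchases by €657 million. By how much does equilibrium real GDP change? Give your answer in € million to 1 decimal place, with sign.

Government-spending multiplier = 1/(1 − c(1−t) + m) = 1/(1 − 0.546×0.74 + 0.31) = 1/0.90596 ≈ 1.104.
ΔY = k × ΔG = (+€657 million) / 0.90596 ≈ +€725.2 million.

+€725.2 million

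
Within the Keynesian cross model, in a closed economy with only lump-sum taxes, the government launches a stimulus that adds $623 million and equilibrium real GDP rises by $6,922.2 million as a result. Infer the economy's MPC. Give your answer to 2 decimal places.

Implied spending multiplier k = ΔY/ΔG = 6,922.2/623 ≈ 11.1111.
Since k = 1/(1 − MPC), MPC = 1 − 1/k = 1 − ΔG/ΔY = 1 − 623/6,922.2 ≈ 0.91.

0.91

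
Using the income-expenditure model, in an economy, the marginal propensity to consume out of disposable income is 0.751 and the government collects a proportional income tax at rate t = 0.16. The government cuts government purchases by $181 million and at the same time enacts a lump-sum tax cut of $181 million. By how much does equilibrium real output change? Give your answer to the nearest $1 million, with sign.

Expenditure multiplier = 1/(1 − c(1−t)) = 1/(1 − 0.751×0.84) = 1/0.36916 ≈ 2.709.
ΔG contributes k·ΔG = (−$181 million) / 0.36916 ≈ −$490.3 million.
ΔT of −$181 million changes first-round spending by −c·ΔT = +$135.931 million, contributing k·(−c·ΔT) = (+$135.931 million) / 0.36916 ≈ +$368.2 million.
Net ΔY = k(ΔG − c·ΔT) = (−$45.069 million) / 0.36916 ≈ −$122 million.

−$122 million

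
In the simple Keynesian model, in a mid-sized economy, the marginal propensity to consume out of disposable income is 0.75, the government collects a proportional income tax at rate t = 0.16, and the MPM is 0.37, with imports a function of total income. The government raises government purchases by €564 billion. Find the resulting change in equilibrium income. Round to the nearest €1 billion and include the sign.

+€762 billion

Expenditure multiplier = 1/(1 − c(1−t) + m) = 1/(1 − 0.75×0.84 + 0.37) = 1/0.74 ≈ 1.351.
ΔY = k × ΔG = (+€564 billion) / 0.74 ≈ +€762 billion.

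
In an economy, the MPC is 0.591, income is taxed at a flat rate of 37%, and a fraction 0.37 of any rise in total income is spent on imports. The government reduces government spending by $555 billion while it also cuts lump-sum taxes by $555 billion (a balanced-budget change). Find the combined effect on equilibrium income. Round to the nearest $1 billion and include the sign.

−$228 billion

Expenditure multiplier = 1/(1 − c(1−t) + m) = 1/(1 − 0.591×0.63 + 0.37) = 1/0.99767 ≈ 1.002.
ΔG contributes k·ΔG = (−$555 billion) / 0.99767 ≈ −$556.3 billion.
ΔT of −$555 billion changes first-round spending by −c·ΔT = +$328.005 billion, contributing k·(−c·ΔT) = (+$328.005 billion) / 0.99767 ≈ +$328.8 billion.
Net ΔY = k(ΔG − c·ΔT) = (−$226.995 billion) / 0.99767 ≈ −$228 billion.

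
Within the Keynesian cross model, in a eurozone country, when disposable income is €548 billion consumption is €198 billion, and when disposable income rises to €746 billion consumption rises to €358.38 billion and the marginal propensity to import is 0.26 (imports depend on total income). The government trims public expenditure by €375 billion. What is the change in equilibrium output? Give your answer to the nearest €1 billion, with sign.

MPC = ΔC/ΔYd = (358.38 − 198)/(746 − 548) = 160.38/198 = 0.81.
Expenditure multiplier = 1/(1 − c + m) = 1/(1 − 0.81 + 0.26) = 1/0.45 ≈ 2.222.
ΔY = k × ΔG = (−€375 billion) / 0.45 ≈ −€833 billion.

−€833 billion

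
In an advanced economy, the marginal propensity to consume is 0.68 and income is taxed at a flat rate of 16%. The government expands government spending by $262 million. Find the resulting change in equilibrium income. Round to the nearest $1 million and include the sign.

Spending multiplier = 1/(1 − c(1−t)) = 1/(1 − 0.68×0.84) = 1/0.4288 ≈ 2.332.
ΔY = k × ΔG = (+$262 million) / 0.4288 ≈ +$611 million.

+$611 million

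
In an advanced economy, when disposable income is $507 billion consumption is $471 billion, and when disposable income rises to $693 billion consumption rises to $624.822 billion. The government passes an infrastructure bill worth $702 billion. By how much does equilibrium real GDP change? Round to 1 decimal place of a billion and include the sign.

MPC = ΔC/ΔYd = (624.822 − 471)/(693 − 507) = 153.822/186 = 0.827.
Expenditure multiplier = 1/(1 − MPC) = 1/(1 − 0.827) = 1/0.173 ≈ 5.78.
ΔY = k × ΔG = (+$702 billion) / 0.173 ≈ +$4,057.8 billion.

+$4,057.8 billion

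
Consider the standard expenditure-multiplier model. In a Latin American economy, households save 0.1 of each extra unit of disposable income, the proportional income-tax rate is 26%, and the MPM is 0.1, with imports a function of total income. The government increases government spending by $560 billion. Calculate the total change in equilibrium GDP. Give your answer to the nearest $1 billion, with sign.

MPC = 1 − MPS = 1 − 0.1 = 0.9.
Spending multiplier = 1/(1 − c(1−t) + m) = 1/(1 − 0.9×0.74 + 0.1) = 1/0.434 ≈ 2.304.
ΔY = k × ΔG = (+$560 billion) / 0.434 ≈ +$1,290 billion.

+$1,290 billion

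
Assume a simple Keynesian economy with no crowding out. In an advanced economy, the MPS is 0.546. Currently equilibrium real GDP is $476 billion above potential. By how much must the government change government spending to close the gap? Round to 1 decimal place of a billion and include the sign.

−$259.9 billion

MPC = 1 − MPS = 1 − 0.546 = 0.454.
Spending multiplier = 1/(1 − MPC) = 1/(1 − 0.454) = 1/0.546 ≈ 1.832.
Need ΔY = −$476 billion, so ΔG = ΔY/k = (−$476 billion) × 0.546 ≈ −$259.9 billion.
The government should cut government spending by $259.9 billion.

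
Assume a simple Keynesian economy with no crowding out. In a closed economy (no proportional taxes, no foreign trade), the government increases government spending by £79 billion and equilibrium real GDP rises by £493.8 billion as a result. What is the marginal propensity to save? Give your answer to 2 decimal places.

0.16

Implied spending multiplier k = ΔY/ΔG = 493.8/79 ≈ 6.2506.
Since k = 1/(1 − MPC), MPC = 1 − 1/k = 1 − ΔG/ΔY = 1 − 79/493.8 ≈ 0.84.
MPS = 1 − MPC = 0.16.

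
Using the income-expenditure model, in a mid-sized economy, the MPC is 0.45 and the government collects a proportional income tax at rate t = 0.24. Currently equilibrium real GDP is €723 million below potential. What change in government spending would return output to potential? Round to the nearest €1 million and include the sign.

Spending multiplier = 1/(1 − c(1−t)) = 1/(1 − 0.45×0.76) = 1/0.658 ≈ 1.52.
Need ΔY = +€723 million, so ΔG = ΔY/k = (+€723 million) × 0.658 ≈ +€476 million.
The government should increase government spending by €476 million.

+€476 million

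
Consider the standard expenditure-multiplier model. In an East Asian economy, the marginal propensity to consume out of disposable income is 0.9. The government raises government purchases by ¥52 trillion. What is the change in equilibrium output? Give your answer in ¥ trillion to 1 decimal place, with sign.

+¥520.0 trillion

Government-spending multiplier = 1/(1 − MPC) = 1/(1 − 0.9) = 1/0.1 = 10.
ΔY = k × ΔG = (+¥52 trillion) / 0.1 = +¥520 trillion.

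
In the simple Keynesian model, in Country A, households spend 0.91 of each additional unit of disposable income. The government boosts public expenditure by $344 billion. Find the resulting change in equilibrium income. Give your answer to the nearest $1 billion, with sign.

+$3,822 billion

Spending multiplier = 1/(1 − MPC) = 1/(1 − 0.91) = 1/0.09 ≈ 11.111.
ΔY = k × ΔG = (+$344 billion) / 0.09 ≈ +$3,822 billion.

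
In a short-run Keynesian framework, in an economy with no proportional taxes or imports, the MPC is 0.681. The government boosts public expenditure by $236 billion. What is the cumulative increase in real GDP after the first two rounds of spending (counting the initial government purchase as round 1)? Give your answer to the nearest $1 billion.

Round 1 adds ΔG = $236 billion; each later round is MPC = 0.681 times the previous.
After 2 rounds: 236 + 160.716 = ΔG·(1 − c^2)/(1 − c) = 236 × (1 − 0.463761)/0.319 ≈ $397 billion.

$397 billion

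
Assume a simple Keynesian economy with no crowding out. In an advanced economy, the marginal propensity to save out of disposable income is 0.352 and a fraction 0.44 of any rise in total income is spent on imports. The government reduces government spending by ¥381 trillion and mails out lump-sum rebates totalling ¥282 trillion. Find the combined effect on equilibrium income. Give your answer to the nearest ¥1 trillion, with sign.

−¥250 trillion

MPC = 1 − MPS = 1 − 0.352 = 0.648.
Expenditure multiplier = 1/(1 − c + m) = 1/(1 − 0.648 + 0.44) = 1/0.792 ≈ 1.263.
ΔG contributes k·ΔG = (−¥381 trillion) / 0.792 ≈ −¥481.1 trillion.
ΔT of −¥282 trillion changes first-round spending by −c·ΔT = +¥182.736 trillion, contributing k·(−c·ΔT) = (+¥182.736 trillion) / 0.792 ≈ +¥230.7 trillion.
Net ΔY = k(ΔG − c·ΔT) = (−¥198.264 trillion) / 0.792 ≈ −¥250 trillion.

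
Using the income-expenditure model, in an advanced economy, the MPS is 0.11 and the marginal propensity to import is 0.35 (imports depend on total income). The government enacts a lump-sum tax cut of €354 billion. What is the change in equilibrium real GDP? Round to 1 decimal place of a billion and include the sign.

MPC = 1 − MPS = 1 − 0.11 = 0.89.
A lump-sum tax change of −€354 billion shifts disposable income by +€354 billion; first-round consumption changes by −c × ΔT = −0.89 × (−€354 billion) = +€315.06 billion.
Expenditure multiplier = 1/(1 − c + m) = 1/(1 − 0.89 + 0.35) = 1/0.46 ≈ 2.174.
The tax multiplier is −c × k ≈ −1.935, so ΔY = k × (−c·ΔT) = (+€315.06 billion) / 0.46 ≈ +€684.9 billion.

+€684.9 billion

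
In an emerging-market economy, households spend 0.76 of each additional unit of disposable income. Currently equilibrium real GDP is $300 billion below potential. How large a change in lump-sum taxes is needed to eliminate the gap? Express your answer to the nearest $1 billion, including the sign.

−$95 billion

Spending multiplier = 1/(1 − MPC) = 1/(1 − 0.76) = 1/0.24 ≈ 4.167.
Tax multiplier = −c·k = −0.76/0.24 ≈ −3.167. Need ΔY = +$300 billion, so ΔT = ΔY/(−c·k) = −(+$300 billion) × 0.24 / 0.76 ≈ −$95 billion.
The government should cut lump-sum taxes by $95 billion.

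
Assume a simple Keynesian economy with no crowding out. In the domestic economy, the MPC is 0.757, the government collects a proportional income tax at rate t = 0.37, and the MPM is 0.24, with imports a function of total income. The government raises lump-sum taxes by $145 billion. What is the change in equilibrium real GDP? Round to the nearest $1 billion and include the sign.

−$144 billion

A lump-sum tax change of +$145 billion shifts disposable income by −$145 billion; first-round consumption changes by −c × ΔT = −0.757 × (+$145 billion) = −$109.765 billion.
Expenditure multiplier = 1/(1 − c(1−t) + m) = 1/(1 − 0.757×0.63 + 0.24) = 1/0.76309 ≈ 1.31.
The tax multiplier is −c × k ≈ −0.992, so ΔY = k × (−c·ΔT) = (−$109.765 billion) / 0.76309 ≈ −$144 billion.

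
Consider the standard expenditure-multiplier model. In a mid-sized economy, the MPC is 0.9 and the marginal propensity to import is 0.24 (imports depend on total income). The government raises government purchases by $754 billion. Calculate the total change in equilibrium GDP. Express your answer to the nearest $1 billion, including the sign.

+$2,218 billion

Government-spending multiplier = 1/(1 − c + m) = 1/(1 − 0.9 + 0.24) = 1/0.34 ≈ 2.941.
ΔY = k × ΔG = (+$754 billion) / 0.34 ≈ +$2,218 billion.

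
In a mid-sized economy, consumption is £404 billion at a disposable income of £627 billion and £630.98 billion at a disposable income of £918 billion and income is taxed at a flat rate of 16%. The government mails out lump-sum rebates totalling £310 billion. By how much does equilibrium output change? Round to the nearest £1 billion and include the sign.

MPC = ΔC/ΔYd = (630.98 − 404)/(918 − 627) = 226.98/291 = 0.78.
A lump-sum tax change of −£310 billion shifts disposable income by +£310 billion; first-round consumption changes by −c × ΔT = −0.78 × (−£310 billion) = +£241.8 billion.
Expenditure multiplier = 1/(1 − c(1−t)) = 1/(1 − 0.78×0.84) = 1/0.3448 ≈ 2.9.
The tax multiplier is −c × k ≈ −2.262, so ΔY = k × (−c·ΔT) = (+£241.8 billion) / 0.3448 ≈ +£701 billion.

+£701 billion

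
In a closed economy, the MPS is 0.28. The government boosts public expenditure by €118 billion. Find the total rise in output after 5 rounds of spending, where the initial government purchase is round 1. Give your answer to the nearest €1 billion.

MPC = 1 − MPS = 1 − 0.28 = 0.72.
Round 1 adds ΔG = €118 billion; each later round is MPC = 0.72 times the previous.
After 5 rounds: 118 + 84.96 + 61.1712 + 44.043264 + 31.71115008 = ΔG·(1 − c^5)/(1 − c) = 118 × (1 − 0.1934917632)/0.28 ≈ €340 billion.

€340 billion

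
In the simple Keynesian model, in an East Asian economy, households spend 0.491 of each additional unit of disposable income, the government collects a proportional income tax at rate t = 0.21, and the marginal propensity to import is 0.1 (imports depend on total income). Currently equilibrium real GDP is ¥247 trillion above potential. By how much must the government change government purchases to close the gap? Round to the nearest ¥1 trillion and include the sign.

Spending multiplier = 1/(1 − c(1−t) + m) = 1/(1 − 0.491×0.79 + 0.1) = 1/0.71211 ≈ 1.404.
Need ΔY = −¥247 trillion, so ΔG = ΔY/k = (−¥247 trillion) × 0.71211 ≈ −¥176 trillion.
The government should cut government purchases by ¥176 trillion.

−¥176 trillion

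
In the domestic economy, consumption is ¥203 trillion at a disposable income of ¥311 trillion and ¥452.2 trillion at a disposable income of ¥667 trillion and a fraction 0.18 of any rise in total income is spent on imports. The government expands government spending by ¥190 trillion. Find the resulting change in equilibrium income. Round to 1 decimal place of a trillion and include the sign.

MPC = ΔC/ΔYd = (452.2 − 203)/(667 − 311) = 249.2/356 = 0.7.
Government-spending multiplier = 1/(1 − c + m) = 1/(1 − 0.7 + 0.18) = 1/0.48 ≈ 2.083.
ΔY = k × ΔG = (+¥190 trillion) / 0.48 ≈ +¥395.8 trillion.

+¥395.8 trillion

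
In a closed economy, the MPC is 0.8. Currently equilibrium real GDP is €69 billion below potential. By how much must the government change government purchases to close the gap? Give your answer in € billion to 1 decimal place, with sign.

+€13.8 billion

Spending multiplier = 1/(1 − MPC) = 1/(1 − 0.8) = 1/0.2 = 5.
Need ΔY = +€69 billion, so ΔG = ΔY/k = (+€69 billion) × 0.2 = +€13.8 billion.
The government should increase government purchases by €13.8 billion.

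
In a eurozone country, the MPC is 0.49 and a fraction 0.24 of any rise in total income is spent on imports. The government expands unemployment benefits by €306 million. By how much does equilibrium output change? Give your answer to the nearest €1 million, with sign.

The transfer change shifts disposable income by +€306 million, so first-round consumption changes by c·ΔTR = 0.49 × (+€306 million) = +€149.94 million.
Expenditure multiplier = 1/(1 − c + m) = 1/(1 − 0.49 + 0.24) = 1/0.75 ≈ 1.333.
The transfer multiplier is c × k ≈ 0.653, so ΔY = k × (c·ΔTR) = (+€149.94 million) / 0.75 ≈ +€200 million.

+€200 million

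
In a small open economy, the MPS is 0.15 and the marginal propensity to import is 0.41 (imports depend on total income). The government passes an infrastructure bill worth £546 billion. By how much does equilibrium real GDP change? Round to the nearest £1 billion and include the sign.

MPC = 1 − MPS = 1 − 0.15 = 0.85.
Government-spending multiplier = 1/(1 − c + m) = 1/(1 − 0.85 + 0.41) = 1/0.56 ≈ 1.786.
ΔY = k × ΔG = (+£546 billion) / 0.56 = +£975 billion.

+£975 billion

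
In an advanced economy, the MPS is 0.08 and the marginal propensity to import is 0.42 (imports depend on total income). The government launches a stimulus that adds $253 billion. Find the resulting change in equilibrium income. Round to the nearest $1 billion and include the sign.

+$506 billion

MPC = 1 − MPS = 1 − 0.08 = 0.92.
Spending multiplier = 1/(1 − c + m) = 1/(1 − 0.92 + 0.42) = 1/0.5 = 2.
ΔY = k × ΔG = (+$253 billion) / 0.5 = +$506 billion.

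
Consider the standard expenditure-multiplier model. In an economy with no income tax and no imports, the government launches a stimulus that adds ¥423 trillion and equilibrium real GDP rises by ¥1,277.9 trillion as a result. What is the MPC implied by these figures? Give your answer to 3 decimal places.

0.669

Implied spending multiplier k = ΔY/ΔG = 1,277.9/423 ≈ 3.021.
Since k = 1/(1 − MPC), MPC = 1 − 1/k = 1 − ΔG/ΔY = 1 − 423/1,277.9 ≈ 0.669.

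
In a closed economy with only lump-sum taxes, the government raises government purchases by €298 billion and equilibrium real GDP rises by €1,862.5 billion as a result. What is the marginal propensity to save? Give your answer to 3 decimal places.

0.160

Implied spending multiplier k = ΔY/ΔG = 1,862.5/298 = 6.25.
Since k = 1/(1 − MPC), MPC = 1 − 1/k = 1 − ΔG/ΔY = 1 − 298/1,862.5 = 0.840.
MPS = 1 − MPC = 0.160.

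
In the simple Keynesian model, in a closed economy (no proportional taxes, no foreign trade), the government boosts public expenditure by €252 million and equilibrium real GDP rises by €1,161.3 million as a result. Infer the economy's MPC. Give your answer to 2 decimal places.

0.78

Implied spending multiplier k = ΔY/ΔG = 1,161.3/252 ≈ 4.6083.
Since k = 1/(1 − MPC), MPC = 1 − 1/k = 1 − ΔG/ΔY = 1 − 252/1,161.3 ≈ 0.78.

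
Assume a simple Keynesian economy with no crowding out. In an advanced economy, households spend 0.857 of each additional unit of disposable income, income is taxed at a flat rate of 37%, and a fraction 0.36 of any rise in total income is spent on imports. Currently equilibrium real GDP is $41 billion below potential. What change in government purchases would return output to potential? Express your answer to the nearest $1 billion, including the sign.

Spending multiplier = 1/(1 − c(1−t) + m) = 1/(1 − 0.857×0.63 + 0.36) = 1/0.82009 ≈ 1.219.
Need ΔY = +$41 billion, so ΔG = ΔY/k = (+$41 billion) × 0.82009 ≈ +$34 billion.
The government should increase government purchases by $34 billion.

+$34 billion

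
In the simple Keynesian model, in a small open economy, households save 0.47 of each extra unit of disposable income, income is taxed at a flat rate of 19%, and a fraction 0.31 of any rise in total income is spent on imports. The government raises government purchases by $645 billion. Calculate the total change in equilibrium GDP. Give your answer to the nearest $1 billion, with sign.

+$732 billion

MPC = 1 − MPS = 1 − 0.47 = 0.53.
Government-spending multiplier = 1/(1 − c(1−t) + m) = 1/(1 − 0.53×0.81 + 0.31) = 1/0.8807 ≈ 1.135.
ΔY = k × ΔG = (+$645 billion) / 0.8807 ≈ +$732 billion.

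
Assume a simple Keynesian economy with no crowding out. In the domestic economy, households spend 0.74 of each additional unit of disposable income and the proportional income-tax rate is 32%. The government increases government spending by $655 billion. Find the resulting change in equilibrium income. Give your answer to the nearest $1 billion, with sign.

+$1,318 billion

Expenditure multiplier = 1/(1 − c(1−t)) = 1/(1 − 0.74×0.68) = 1/0.4968 ≈ 2.013.
ΔY = k × ΔG = (+$655 billion) / 0.4968 ≈ +$1,318 billion.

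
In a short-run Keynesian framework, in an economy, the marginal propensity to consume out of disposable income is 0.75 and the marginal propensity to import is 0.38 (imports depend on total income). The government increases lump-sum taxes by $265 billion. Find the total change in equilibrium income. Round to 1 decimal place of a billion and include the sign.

−$315.5 billion

A lump-sum tax change of +$265 billion shifts disposable income by −$265 billion; first-round consumption changes by −c × ΔT = −0.75 × (+$265 billion) = −$198.75 billion.
Expenditure multiplier = 1/(1 − c + m) = 1/(1 − 0.75 + 0.38) = 1/0.63 ≈ 1.587.
The tax multiplier is −c × k ≈ −1.19, so ΔY = k × (−c·ΔT) = (−$198.75 billion) / 0.63 ≈ −$315.5 billion.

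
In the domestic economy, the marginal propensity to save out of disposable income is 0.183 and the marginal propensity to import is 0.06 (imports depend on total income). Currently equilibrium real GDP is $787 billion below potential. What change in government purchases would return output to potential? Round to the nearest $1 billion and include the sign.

+$191 billion

MPC = 1 − MPS = 1 − 0.183 = 0.817.
Spending multiplier = 1/(1 − c + m) = 1/(1 − 0.817 + 0.06) = 1/0.243 ≈ 4.115.
Need ΔY = +$787 billion, so ΔG = ΔY/k = (+$787 billion) × 0.243 ≈ +$191 billion.
The government should increase government purchases by $191 billion.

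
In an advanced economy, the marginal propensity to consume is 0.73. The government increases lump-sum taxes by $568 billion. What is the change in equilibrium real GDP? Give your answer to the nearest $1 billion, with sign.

A lump-sum tax change of +$568 billion shifts disposable income by −$568 billion; first-round consumption changes by −c × ΔT = −0.73 × (+$568 billion) = −$414.64 billion.
Expenditure multiplier = 1/(1 − MPC) = 1/(1 − 0.73) = 1/0.27 ≈ 3.704.
The tax multiplier is −c × k ≈ −2.704, so ΔY = k × (−c·ΔT) = (−$414.64 billion) / 0.27 ≈ −$1,536 billion.

−$1,536 billion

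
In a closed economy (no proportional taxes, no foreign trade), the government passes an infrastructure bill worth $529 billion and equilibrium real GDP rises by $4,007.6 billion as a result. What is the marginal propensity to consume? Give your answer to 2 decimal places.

0.87

Implied spending multiplier k = ΔY/ΔG = 4,007.6/529 ≈ 7.5758.
Since k = 1/(1 − MPC), MPC = 1 − 1/k = 1 − ΔG/ΔY = 1 − 529/4,007.6 ≈ 0.87.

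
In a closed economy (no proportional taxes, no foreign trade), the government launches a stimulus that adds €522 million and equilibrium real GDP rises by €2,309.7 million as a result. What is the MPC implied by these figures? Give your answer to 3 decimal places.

0.774

Implied spending multiplier k = ΔY/ΔG = 2,309.7/522 ≈ 4.4247.
Since k = 1/(1 − MPC), MPC = 1 − 1/k = 1 − ΔG/ΔY = 1 − 522/2,309.7 ≈ 0.774.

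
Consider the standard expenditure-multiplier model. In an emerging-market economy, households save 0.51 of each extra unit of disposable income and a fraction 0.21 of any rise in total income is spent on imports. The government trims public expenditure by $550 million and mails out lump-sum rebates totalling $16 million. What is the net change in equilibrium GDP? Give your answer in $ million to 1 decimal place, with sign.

−$753.0 million

MPC = 1 − MPS = 1 − 0.51 = 0.49.
Expenditure multiplier = 1/(1 − c + m) = 1/(1 − 0.49 + 0.21) = 1/0.72 ≈ 1.389.
ΔG contributes k·ΔG = (−$550 million) / 0.72 ≈ −$763.9 million.
ΔT of −$16 million changes first-round spending by −c·ΔT = +$7.84 million, contributing k·(−c·ΔT) = (+$7.84 million) / 0.72 ≈ +$10.9 million.
Net ΔY = k(ΔG − c·ΔT) = (−$542.16 million) / 0.72 = −$753 million.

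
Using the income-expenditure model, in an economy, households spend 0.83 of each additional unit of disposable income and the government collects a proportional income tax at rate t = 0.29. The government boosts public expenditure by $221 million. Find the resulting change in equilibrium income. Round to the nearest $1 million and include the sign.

Expenditure multiplier = 1/(1 − c(1−t)) = 1/(1 − 0.83×0.71) = 1/0.4107 ≈ 2.435.
ΔY = k × ΔG = (+$221 million) / 0.4107 ≈ +$538 million.

+$538 million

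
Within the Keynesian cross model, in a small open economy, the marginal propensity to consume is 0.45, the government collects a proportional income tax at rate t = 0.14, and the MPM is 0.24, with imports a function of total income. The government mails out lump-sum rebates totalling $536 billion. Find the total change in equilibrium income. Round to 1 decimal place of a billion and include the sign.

+$282.8 billion

A lump-sum tax change of −$536 billion shifts disposable income by +$536 billion; first-round consumption changes by −c × ΔT = −0.45 × (−$536 billion) = +$241.2 billion.
Expenditure multiplier = 1/(1 − c(1−t) + m) = 1/(1 − 0.45×0.86 + 0.24) = 1/0.853 ≈ 1.172.
The tax multiplier is −c × k ≈ −0.528, so ΔY = k × (−c·ΔT) = (+$241.2 billion) / 0.853 ≈ +$282.8 billion.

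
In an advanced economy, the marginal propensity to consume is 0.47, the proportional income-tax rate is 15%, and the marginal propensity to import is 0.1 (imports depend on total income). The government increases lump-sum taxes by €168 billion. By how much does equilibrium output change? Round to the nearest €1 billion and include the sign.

−€113 billion

A lump-sum tax change of +€168 billion shifts disposable income by −€168 billion; first-round consumption changes by −c × ΔT = −0.47 × (+€168 billion) = −€78.96 billion.
Expenditure multiplier = 1/(1 − c(1−t) + m) = 1/(1 − 0.47×0.85 + 0.1) = 1/0.7005 ≈ 1.428.
The tax multiplier is −c × k ≈ −0.671, so ΔY = k × (−c·ΔT) = (−€78.96 billion) / 0.7005 ≈ −€113 billion.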